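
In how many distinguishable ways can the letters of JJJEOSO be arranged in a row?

420

JJJEOSO has 7 letters with J appearing 3 times and O appearing twice.
Dividing 7! = 5040 by 3!·2! = 12 for the repeated letters gives 420.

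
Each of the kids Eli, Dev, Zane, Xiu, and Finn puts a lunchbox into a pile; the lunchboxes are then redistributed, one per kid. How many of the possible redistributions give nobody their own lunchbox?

44

Count assignments avoiding every fixed point. For any j of the 5 kids fixed to their own lunchbox, the other 5−j can be arranged in (5−j)! ways.
By inclusion–exclusion this is Σ_{j=0}^{5} (−1)^j C(5,j)·(5−j)!.
Computing: 120 − 120 + 60 − 20 + 5 − 1 = 44.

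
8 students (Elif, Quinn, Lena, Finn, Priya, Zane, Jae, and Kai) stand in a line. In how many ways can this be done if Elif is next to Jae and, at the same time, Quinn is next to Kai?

Treat {Elif,Jae} as one block (2 orders) and {Quinn,Kai} as another (2 orders).
That leaves 6 units to arrange: 2 × 2 × 6! = 4 × 720 = 2880.

2880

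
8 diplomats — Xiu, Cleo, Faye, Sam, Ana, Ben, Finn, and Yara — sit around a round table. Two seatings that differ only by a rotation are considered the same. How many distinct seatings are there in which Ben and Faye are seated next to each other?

1440

Treat {Ben, Faye} as one unit (2 internal orders) and seat the resulting 7 units around the table: (6)! circular arrangements.
So 2 × (6)! = 2 × 720 = 1440.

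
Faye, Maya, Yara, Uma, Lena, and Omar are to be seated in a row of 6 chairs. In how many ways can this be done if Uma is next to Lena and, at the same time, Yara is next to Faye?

96

Treat {Uma,Lena} as one block (2 orders) and {Yara,Faye} as another (2 orders).
That leaves 4 units to arrange: 2 × 2 × 4! = 4 × 24 = 96.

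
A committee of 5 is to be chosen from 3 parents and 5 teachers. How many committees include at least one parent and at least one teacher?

55

Unrestricted: C(8,5) = 56 ways to pick any 5 of the 8.
Subtract selections that omit an entire group: no parents → C(5,5) = 1; no teachers → C(3,5) = 0.
Both groups omitted at once is impossible, so 56 − 1 = 55.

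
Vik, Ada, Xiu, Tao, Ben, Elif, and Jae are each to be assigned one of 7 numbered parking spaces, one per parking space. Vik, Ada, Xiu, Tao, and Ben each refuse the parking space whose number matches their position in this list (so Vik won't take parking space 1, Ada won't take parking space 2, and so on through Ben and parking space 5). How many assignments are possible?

2428

Let Aᵢ (for 1 ≤ i ≤ 5) be the placements that put person i in their forbidden parking space. Any j of these fix j positions, leaving (7−j)! ways to fill the rest, and there are C(5,j) ways to pick which j.
By inclusion–exclusion, the number of valid placements is Σ_{j=0}^{5} (−1)^j C(5,j)·(7−j)!.
Computing: 5040 − 3600 + 1200 − 240 + 30 − 2 = 2428.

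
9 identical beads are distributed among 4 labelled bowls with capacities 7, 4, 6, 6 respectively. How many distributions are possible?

161

Ignoring the caps, the number of non-negative solutions to x_1+…+x_4 = 9 is C(12,3) = 220.
Subtract solutions that violate a single cap (substitute x_i' = x_i − (cap_i+1)): x_1 ≥ 8 gives C(4,3) = 4; x_2 ≥ 5 gives C(7,3) = 35; x_3 ≥ 7 gives C(5,3) = 10; x_4 ≥ 7 gives C(5,3) = 10. Together 59.
No two caps can be exceeded simultaneously, so the pair terms are all 0.
By inclusion–exclusion the count is 220 − 59 + 0 = 161.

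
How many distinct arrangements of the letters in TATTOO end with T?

30

Fix T in the last position and arrange the remaining 5 letters.
Those 5 letters have O appearing twice and T appearing twice, giving (5)!/(2!·2!) = 30.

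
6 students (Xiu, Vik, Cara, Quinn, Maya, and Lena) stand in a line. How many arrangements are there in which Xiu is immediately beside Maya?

240

Glue Xiu and Maya into one block (2 internal orders), leaving 5 units to arrange in a row.
That gives 2 × 5! = 2 × 120 = 240.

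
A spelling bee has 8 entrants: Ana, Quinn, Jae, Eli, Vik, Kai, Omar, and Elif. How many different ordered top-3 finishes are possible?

336

This is an ordered selection of 3 from 8: P(8,3).
That gives 8 × 7 × 6 = 336.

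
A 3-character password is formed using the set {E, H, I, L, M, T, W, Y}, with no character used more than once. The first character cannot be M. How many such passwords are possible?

The first character has 8−1 = 7 choices (anything except M).
The remaining 2 characters are filled from the other 7 symbols without repetition: 7 × 6 = 42.
Total: 7 × 42 = 294.

294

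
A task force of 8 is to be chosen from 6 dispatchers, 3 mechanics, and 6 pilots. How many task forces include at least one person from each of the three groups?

5922

Unrestricted: C(15,8) = 6435 ways to pick any 8 of the 15.
Subtract selections that omit an entire group: no dispatchers → C(9,8) = 9; no mechanics → C(12,8) = 495; no pilots → C(9,8) = 9.
Add back selections omitting two groups (i.e. drawn from a single group): C(6,8) + C(3,8) + C(6,8) = 0.
By inclusion–exclusion: 6435 − 513 + 0 = 5922.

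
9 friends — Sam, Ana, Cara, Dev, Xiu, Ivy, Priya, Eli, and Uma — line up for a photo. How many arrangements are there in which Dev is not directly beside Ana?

There are 9! = 362880 arrangements in all. If Dev and Ana are adjacent, merging them into one block gives 2·(8)! = 80640 arrangements.
So 362880 − 80640 = 282240 arrangements keep them apart.

282240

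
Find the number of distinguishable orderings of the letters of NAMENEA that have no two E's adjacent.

450

There are 7!/(2!·2!·2!) = 630 arrangements of NAMENEA in total.
Arrangements with the E's together: treat EE as one letter, giving (6)!/(2!·2!) = 180.
Subtracting, 630 − 180 = 450 arrangements keep the E's apart.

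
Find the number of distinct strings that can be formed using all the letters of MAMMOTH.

840

The 7 letters of MAMMOTH have repeats: M appearing 3 times.
The number of distinct arrangements is 7!/(3!) = 5040/6 = 840.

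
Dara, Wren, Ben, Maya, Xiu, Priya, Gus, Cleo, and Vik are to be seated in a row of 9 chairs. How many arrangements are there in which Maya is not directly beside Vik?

There are 9! = 362880 arrangements in all. If Maya and Vik are adjacent, merging them into one block gives 2·(8)! = 80640 arrangements.
So 362880 − 80640 = 282240 arrangements keep them apart.

282240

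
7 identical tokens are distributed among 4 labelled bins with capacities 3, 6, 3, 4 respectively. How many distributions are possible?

By stars and bars, unrestricted non-negative solutions to x_1+…+x_4 = 7 number C(7+3,3) = 120.
Subtract solutions that violate a single cap (substitute x_i' = x_i − (cap_i+1)): x_1 ≥ 4 gives C(6,3) = 20; x_2 ≥ 7 gives C(3,3) = 1; x_3 ≥ 4 gives C(6,3) = 20; x_4 ≥ 5 gives C(5,3) = 10. Together 51.
No two caps can be exceeded simultaneously, so the pair terms are all 0.
By inclusion–exclusion the count is 120 − 51 + 0 = 69.

69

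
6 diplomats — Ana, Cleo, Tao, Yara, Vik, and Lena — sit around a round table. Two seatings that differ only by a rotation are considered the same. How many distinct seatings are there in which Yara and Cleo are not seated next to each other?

All circular seatings of 6 people number (5)! = 120.
Those with Yara next to Cleo: fuse the pair into one unit and seat 5 units around a circle — 2·(4)! = 48.
Subtracting, 120 − 48 = 72.

72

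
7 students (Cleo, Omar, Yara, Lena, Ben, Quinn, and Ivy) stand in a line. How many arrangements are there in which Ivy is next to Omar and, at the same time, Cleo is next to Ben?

480

Treat {Ivy,Omar} as one block (2 orders) and {Cleo,Ben} as another (2 orders).
That leaves 5 units to arrange: 2 × 2 × 5! = 4 × 120 = 480.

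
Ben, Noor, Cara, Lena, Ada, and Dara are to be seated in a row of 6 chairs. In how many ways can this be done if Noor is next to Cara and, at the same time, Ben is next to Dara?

Treat {Noor,Cara} as one block (2 orders) and {Ben,Dara} as another (2 orders).
That leaves 4 units to arrange: 2 × 2 × 4! = 4 × 24 = 96.

96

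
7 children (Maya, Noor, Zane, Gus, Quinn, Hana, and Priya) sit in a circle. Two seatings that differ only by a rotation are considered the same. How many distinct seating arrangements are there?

720

Around a circle, 7 distinct people have 7!/7 = (6)! = 720 rotationally distinct seatings.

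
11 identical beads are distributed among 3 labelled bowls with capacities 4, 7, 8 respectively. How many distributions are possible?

34

Without the upper bounds there are C(13,2) = 78 ways to split 11 among 3 bowls.
Subtract solutions that violate a single cap (substitute x_i' = x_i − (cap_i+1)): x_1 ≥ 5 gives C(8,2) = 28; x_2 ≥ 8 gives C(5,2) = 10; x_3 ≥ 9 gives C(4,2) = 6. Together 44.
No two caps can be exceeded simultaneously, so the pair terms are all 0.
By inclusion–exclusion the count is 78 − 44 + 0 = 34.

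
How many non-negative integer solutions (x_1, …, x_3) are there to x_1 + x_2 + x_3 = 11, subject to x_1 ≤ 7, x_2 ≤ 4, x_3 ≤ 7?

Ignoring the caps, the number of non-negative solutions to x_1+…+x_3 = 11 is C(13,2) = 78.
Subtract solutions that violate a single cap (substitute x_i' = x_i − (cap_i+1)): x_1 ≥ 8 gives C(5,2) = 10; x_2 ≥ 5 gives C(8,2) = 28; x_3 ≥ 8 gives C(5,2) = 10. Together 48.
No two caps can be exceeded simultaneously, so the pair terms are all 0.
By inclusion–exclusion the count is 78 − 48 + 0 = 30.

30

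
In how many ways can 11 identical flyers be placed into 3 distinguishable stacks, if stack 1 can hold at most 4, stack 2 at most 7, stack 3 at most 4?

Ignoring the caps, the number of non-negative solutions to x_1+…+x_3 = 11 is C(13,2) = 78.
Subtract solutions that violate a single cap (substitute x_i' = x_i − (cap_i+1)): x_1 ≥ 5 gives C(8,2) = 28; x_2 ≥ 8 gives C(5,2) = 10; x_3 ≥ 5 gives C(8,2) = 28. Together 66.
Add back pairs where two caps are both exceeded: 0 + 3 + 0 = 3.
By inclusion–exclusion the count is 78 − 66 + 3 = 15.

15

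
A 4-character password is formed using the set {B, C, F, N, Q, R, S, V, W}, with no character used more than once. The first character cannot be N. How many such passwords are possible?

2688

The first character has 9−1 = 8 choices (anything except N).
The remaining 3 characters are filled from the other 8 symbols without repetition: 8 × 7 × 6 = 336.
Total: 8 × 336 = 2688.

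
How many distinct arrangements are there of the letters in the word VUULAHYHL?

The 9 letters of VUULAHYHL have repeats: H appearing twice, L appearing twice, and U appearing twice.
The number of distinct arrangements is 9!/(2!·2!·2!) = 362880/8 = 45360.

45360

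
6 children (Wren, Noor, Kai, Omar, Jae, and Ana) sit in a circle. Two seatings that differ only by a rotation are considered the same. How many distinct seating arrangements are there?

120

Around a circle, 6 distinct people have 6!/6 = (5)! = 120 rotationally distinct seatings.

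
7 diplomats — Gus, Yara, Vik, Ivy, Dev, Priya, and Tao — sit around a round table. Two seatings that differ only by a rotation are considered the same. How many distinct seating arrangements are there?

Around a circle, 7 distinct people have 7!/7 = (6)! = 720 rotationally distinct seatings.

720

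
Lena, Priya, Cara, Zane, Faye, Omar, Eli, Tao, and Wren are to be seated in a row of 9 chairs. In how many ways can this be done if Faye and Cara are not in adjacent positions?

282240

Of the 9! = 362880 arrangements, those with Faye and Cara adjacent number 2 × 8! = 80640 (treat the pair as a block with 2 internal orders).
So 362880 − 80640 = 282240 arrangements keep them apart.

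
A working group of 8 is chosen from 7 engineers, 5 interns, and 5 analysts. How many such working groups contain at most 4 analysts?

24090

Split by how many analysts are chosen (0 through 4).
Sum: C(5,0)·C(12,8) + C(5,1)·C(12,7) + C(5,2)·C(12,6) + C(5,3)·C(12,5) + C(5,4)·C(12,4) = 495 + 3960 + 9240 + 7920 + 2475 = 24090.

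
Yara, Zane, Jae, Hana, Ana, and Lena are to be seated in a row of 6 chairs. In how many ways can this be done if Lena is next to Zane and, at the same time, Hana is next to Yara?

Treat {Lena,Zane} as one block (2 orders) and {Hana,Yara} as another (2 orders).
That leaves 4 units to arrange: 2 × 2 × 4! = 4 × 24 = 96.

96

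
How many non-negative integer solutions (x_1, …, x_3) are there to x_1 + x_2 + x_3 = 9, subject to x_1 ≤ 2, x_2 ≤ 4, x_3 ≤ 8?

14

Ignoring the caps, the number of non-negative solutions to x_1+…+x_3 = 9 is C(11,2) = 55.
Subtract solutions that violate a single cap (substitute x_i' = x_i − (cap_i+1)): x_1 ≥ 3 gives C(8,2) = 28; x_2 ≥ 5 gives C(6,2) = 15; x_3 ≥ 9 gives C(2,2) = 1. Together 44.
Add back pairs where two caps are both exceeded: 3 + 0 + 0 = 3.
By inclusion–exclusion the count is 55 − 44 + 3 = 14.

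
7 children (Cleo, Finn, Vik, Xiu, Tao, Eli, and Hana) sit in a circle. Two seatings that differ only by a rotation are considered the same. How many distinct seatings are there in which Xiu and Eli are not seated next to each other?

Without the restriction there are (6)! = 720 seatings.
Those with Xiu next to Eli: fuse the pair into one unit and seat 6 units around a circle — 2·(5)! = 240.
Subtracting, 720 − 240 = 480.

480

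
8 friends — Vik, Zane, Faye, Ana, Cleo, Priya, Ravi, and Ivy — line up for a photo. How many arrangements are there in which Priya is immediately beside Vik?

Place the 6 others and the Priya-Vik pair as 7 objects in a line; the pair has 2 internal arrangements.
That gives 2 × 7! = 2 × 5040 = 10080.

10080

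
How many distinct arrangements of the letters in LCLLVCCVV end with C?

With the last slot taken by C, it remains to arrange the other 8 letters (LLLVCCVV).
Those 8 letters have C appearing twice, L appearing 3 times, and V appearing 3 times, giving (8)!/(3!·3!·2!) = 560.

560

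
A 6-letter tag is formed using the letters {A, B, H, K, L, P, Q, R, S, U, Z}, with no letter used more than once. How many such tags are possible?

This is a permutation of 6 out of 11: P(11,6) = 11!/5!.
11 × 10 × 9 × 8 × 7 × 6 = 332640.

332640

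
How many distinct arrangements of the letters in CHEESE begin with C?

20

With the first slot taken by C, it remains to arrange the other 5 letters (HEESE).
Those 5 letters have E appearing 3 times, giving (5)!/(3!) = 20.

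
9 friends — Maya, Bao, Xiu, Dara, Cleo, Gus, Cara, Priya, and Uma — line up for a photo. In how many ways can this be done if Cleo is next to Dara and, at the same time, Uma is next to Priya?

20160

Treat {Cleo,Dara} as one block (2 orders) and {Uma,Priya} as another (2 orders).
That leaves 7 units to arrange: 2 × 2 × 7! = 4 × 5040 = 20160.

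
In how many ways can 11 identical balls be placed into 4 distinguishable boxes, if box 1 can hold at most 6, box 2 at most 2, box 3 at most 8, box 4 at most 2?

53

Without the upper bounds there are C(14,3) = 364 ways to split 11 among 4 boxes.
Subtract solutions that violate a single cap (substitute x_i' = x_i − (cap_i+1)): x_1 ≥ 7 gives C(7,3) = 35; x_2 ≥ 3 gives C(11,3) = 165; x_3 ≥ 9 gives C(5,3) = 10; x_4 ≥ 3 gives C(11,3) = 165. Together 375.
Add back pairs where two caps are both exceeded: 4 + 0 + 4 + 0 + 56 + 0 = 64.
By inclusion–exclusion the count is 364 − 375 + 64 = 53.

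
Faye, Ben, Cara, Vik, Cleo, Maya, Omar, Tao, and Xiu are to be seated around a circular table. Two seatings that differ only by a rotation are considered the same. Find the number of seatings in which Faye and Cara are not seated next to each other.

30240

All circular seatings of 9 people number (8)! = 40320.
Seatings with Faye beside Cara: treat them as a block with 2 internal orders, giving 2 × (7)! = 10080.
Subtracting, 40320 − 10080 = 30240.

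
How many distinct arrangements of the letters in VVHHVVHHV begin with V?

Fix V in the first position and arrange the remaining 8 letters.
Those 8 letters have H appearing 4 times and V appearing 4 times, giving (8)!/(4!·4!) = 70.

70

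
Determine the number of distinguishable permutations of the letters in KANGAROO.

10080

Letter multiplicities in KANGAROO: A×2, G×1, K×1, N×1, O×2, R×1.
Dividing 8! = 40320 by 2!·2! = 4 for the repeated letters gives 10080.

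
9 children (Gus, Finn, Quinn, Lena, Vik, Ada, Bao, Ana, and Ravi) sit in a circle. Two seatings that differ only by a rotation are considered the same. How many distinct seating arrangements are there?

Fix one person's seat to break rotational symmetry; the remaining 8 people can be arranged in (8)! = 40320 ways.

40320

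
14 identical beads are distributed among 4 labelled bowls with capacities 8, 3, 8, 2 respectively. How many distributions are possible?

Without the upper bounds there are C(17,3) = 680 ways to split 14 among 4 bowls.
Subtract solutions that violate a single cap (substitute x_i' = x_i − (cap_i+1)): x_1 ≥ 9 gives C(8,3) = 56; x_2 ≥ 4 gives C(13,3) = 286; x_3 ≥ 9 gives C(8,3) = 56; x_4 ≥ 3 gives C(14,3) = 364. Together 762.
Add back pairs where two caps are both exceeded: 4 + 0 + 10 + 4 + 120 + 10 = 148.
By inclusion–exclusion the count is 680 − 762 + 148 = 66.

66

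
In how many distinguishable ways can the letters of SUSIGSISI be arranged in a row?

Letter multiplicities in SUSIGSISI: G×1, I×3, S×4, U×1.
So there are 9! / (4!·3!) = 2520 distinguishable arrangements.

2520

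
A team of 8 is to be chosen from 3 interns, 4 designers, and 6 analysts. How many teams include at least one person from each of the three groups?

1233

With no constraint there are C(13,8) = 1287 possible selections.
Selections missing a whole group: no interns → C(10,8) = 45; no designers → C(9,8) = 9; no analysts → C(7,8) = 0.
Add back selections omitting two groups (i.e. drawn from a single group): C(3,8) + C(4,8) + C(6,8) = 0.
By inclusion–exclusion: 1287 − 54 + 0 = 1233.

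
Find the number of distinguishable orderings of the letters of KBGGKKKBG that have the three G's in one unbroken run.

105

Treat the 3 copies of G as a single block. The multiset to arrange is then {GGG, B, B, K, K, K, K}, 7 items in all.
That gives (7)!/(4!·2!) = 105 arrangements.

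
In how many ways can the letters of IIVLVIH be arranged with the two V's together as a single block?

120

Treat the 2 copies of V as a single block. The multiset to arrange is then {VV, H, I, I, I, L}, 6 items in all.
That gives (6)!/(3!) = 120 arrangements.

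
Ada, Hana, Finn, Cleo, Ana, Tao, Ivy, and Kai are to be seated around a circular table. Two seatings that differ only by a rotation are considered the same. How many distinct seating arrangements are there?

Around a circle, 8 distinct people have 8!/8 = (7)! = 5040 rotationally distinct seatings.

5040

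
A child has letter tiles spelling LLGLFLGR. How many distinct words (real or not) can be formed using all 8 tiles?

Letter multiplicities in LLGLFLGR: F×1, G×2, L×4, R×1.
Dividing 8! = 40320 by 4!·2! = 48 for the repeated letters gives 840.

840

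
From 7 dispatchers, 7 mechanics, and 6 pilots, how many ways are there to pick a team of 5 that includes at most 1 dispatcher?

6292

Split by how many dispatchers are chosen (0 through 1).
Sum: C(7,0)·C(13,5) + C(7,1)·C(13,4) = 1287 + 5005 = 6292.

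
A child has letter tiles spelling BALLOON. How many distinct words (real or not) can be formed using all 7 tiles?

1260

Letter multiplicities in BALLOON: A×1, B×1, L×2, N×1, O×2.
So there are 7! / (2!·2!) = 1260 distinguishable arrangements.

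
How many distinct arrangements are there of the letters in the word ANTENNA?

420

The 7 letters of ANTENNA have repeats: A appearing twice and N appearing 3 times.
So there are 7! / (3!·2!) = 420 distinguishable arrangements.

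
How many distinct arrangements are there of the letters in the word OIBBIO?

90

The 6 letters of OIBBIO have repeats: B appearing twice, I appearing twice, and O appearing twice.
So there are 6! / (2!·2!·2!) = 90 distinguishable arrangements.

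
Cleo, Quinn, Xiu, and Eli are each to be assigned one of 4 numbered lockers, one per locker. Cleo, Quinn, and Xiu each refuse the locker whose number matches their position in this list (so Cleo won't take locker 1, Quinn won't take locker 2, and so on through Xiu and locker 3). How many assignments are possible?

11

Let Aᵢ (for i ∈ {1, 2, 3}) be the placements that put person i in their forbidden locker. Any j of these fix j positions, leaving (4−j)! ways to fill the rest, and there are C(3,j) ways to pick which j.
By inclusion–exclusion, the number of valid placements is Σ_{j=0}^{3} (−1)^j C(3,j)·(4−j)!.
Computing: 24 − 18 + 6 − 1 = 11.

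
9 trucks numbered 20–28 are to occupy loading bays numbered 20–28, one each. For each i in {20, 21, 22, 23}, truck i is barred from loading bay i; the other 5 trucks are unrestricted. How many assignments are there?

Let Aᵢ (for 20 ≤ i ≤ 23) be the placements that put truck i in its forbidden loading bay. Any j of these fix j positions, leaving (9−j)! ways to fill the rest, and there are C(4,j) ways to pick which j.
By inclusion–exclusion, the number of valid placements is Σ_{j=0}^{4} (−1)^j C(4,j)·(9−j)!.
Computing: 362880 − 161280 + 30240 − 2880 + 120 = 229080.

229080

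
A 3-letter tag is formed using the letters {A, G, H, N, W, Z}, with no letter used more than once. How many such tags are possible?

This is a permutation of 3 out of 6: P(6,3) = 6!/3!.
That product is 6 × 5 × 4 = 120.

120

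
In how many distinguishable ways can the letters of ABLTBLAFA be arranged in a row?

ABLTBLAFA has 9 letters with A appearing 3 times, B appearing twice, and L appearing twice.
So there are 9! / (3!·2!·2!) = 15120 distinguishable arrangements.

15120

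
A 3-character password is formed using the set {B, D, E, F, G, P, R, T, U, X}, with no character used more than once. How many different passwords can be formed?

Choose and order 3 of the 10 symbols: the first character has 10 options, the next 9, then 8.
That product is 10 × 9 × 8 = 720.

720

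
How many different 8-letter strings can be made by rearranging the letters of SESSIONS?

Letter multiplicities in SESSIONS: E×1, I×1, N×1, O×1, S×4.
Dividing 8! = 40320 by 4! = 24 for the repeated letters gives 1680.

1680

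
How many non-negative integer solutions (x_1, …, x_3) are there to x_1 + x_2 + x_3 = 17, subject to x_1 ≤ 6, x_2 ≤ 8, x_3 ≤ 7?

Without the upper bounds there are C(19,2) = 171 ways to split 17 among 3 variables.
Subtract solutions that violate a single cap (substitute x_i' = x_i − (cap_i+1)): x_1 ≥ 7 gives C(12,2) = 66; x_2 ≥ 9 gives C(10,2) = 45; x_3 ≥ 8 gives C(11,2) = 55. Together 166.
Add back pairs where two caps are both exceeded: 3 + 6 + 1 = 10.
By inclusion–exclusion the count is 171 − 166 + 10 = 15.

15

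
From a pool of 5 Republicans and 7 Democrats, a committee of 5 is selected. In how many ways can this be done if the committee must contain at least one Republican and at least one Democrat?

770

Total 5-person selections from all 12: C(12,5) = 792.
Selections missing a whole group: no Republicans → C(7,5) = 21; no Democrats → C(5,5) = 1.
Both groups omitted at once is impossible, so 792 − 22 = 770.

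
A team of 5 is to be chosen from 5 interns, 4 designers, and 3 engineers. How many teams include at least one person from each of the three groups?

Total 5-person selections from all 12: C(12,5) = 792.
Selections missing a whole group: no interns → C(7,5) = 21; no designers → C(8,5) = 56; no engineers → C(9,5) = 126.
Add back selections omitting two groups (i.e. drawn from a single group): C(5,5) + C(4,5) + C(3,5) = 1.
By inclusion–exclusion: 792 − 203 + 1 = 590.

590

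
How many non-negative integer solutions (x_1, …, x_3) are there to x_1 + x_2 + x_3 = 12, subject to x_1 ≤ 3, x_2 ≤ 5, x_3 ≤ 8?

By stars and bars, unrestricted non-negative solutions to x_1+…+x_3 = 12 number C(12+2,2) = 91.
Subtract solutions that violate a single cap (substitute x_i' = x_i − (cap_i+1)): x_1 ≥ 4 gives C(10,2) = 45; x_2 ≥ 6 gives C(8,2) = 28; x_3 ≥ 9 gives C(5,2) = 10. Together 83.
Add back pairs where two caps are both exceeded: 6 + 0 + 0 = 6.
By inclusion–exclusion the count is 91 − 83 + 6 = 14.

14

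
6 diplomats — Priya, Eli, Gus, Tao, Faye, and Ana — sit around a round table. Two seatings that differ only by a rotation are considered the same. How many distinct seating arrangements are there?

Seat Priya anywhere (absorbing the rotational symmetry), then permute the other 5: (5)! = 120.

120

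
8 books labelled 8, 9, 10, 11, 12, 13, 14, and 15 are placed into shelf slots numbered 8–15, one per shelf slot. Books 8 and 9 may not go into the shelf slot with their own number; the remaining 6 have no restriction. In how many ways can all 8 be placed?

30960

Let Aᵢ (for i ∈ {8, 9}) be the placements that put book i in its forbidden shelf slot. Any j of these fix j positions, leaving (8−j)! ways to fill the rest, and there are C(2,j) ways to pick which j.
By inclusion–exclusion, the number of valid placements is Σ_{j=0}^{2} (−1)^j C(2,j)·(8−j)!.
Computing: 40320 − 10080 + 720 = 30960.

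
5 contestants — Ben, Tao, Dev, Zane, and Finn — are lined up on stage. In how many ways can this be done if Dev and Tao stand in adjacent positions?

48

Treat {Dev, Tao} as a single unit. There are 4 units to order, and the pair itself can be ordered 2 ways.
So the count is 2·(4)! = 48.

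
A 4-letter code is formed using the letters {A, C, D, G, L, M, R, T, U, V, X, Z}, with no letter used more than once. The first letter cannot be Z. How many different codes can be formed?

The first letter has 12−1 = 11 choices (anything except Z).
The remaining 3 letters are filled from the other 11 symbols without repetition: 11 × 10 × 9 = 990.
Total: 11 × 990 = 10890.

10890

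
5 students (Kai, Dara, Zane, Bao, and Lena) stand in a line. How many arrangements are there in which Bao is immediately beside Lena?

Place the 3 others and the Bao-Lena pair as 4 objects in a line; the pair has 2 internal arrangements.
That gives 2 × 4! = 2 × 24 = 48.

48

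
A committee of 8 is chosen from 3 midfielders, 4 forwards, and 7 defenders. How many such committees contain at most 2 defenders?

Split by how many defenders are chosen (0 through 2).
Sum: C(7,0)·C(7,8) + C(7,1)·C(7,7) + C(7,2)·C(7,6) = 0 + 7 + 147 = 154.

154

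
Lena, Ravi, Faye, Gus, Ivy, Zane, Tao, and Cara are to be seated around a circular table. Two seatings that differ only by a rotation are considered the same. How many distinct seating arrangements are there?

5040

Seat Lena anywhere (absorbing the rotational symmetry), then permute the other 7: (7)! = 5040.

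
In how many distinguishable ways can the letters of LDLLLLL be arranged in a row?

7

LDLLLLL has 7 letters with L appearing 6 times.
So there are 7! / (6!) = 7 distinguishable arrangements.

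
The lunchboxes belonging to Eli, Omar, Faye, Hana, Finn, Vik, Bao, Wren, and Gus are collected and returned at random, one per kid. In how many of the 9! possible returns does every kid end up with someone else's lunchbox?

133496

This is the derangement count D_9: permutations of 9 items with no fixed point.
By inclusion–exclusion this is Σ_{j=0}^{9} (−1)^j C(9,j)·(9−j)!.
Computing: 362880 − 362880 + 181440 − 60480 + 15120 − 3024 + 504 − 72 + 9 − 1 = 133496.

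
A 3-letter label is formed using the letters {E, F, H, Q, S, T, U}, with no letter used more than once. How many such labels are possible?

With no repetition, fill the 3 letters in order: 7 choices, then 6, down to 5.
7 × 6 × 5 = 210.

210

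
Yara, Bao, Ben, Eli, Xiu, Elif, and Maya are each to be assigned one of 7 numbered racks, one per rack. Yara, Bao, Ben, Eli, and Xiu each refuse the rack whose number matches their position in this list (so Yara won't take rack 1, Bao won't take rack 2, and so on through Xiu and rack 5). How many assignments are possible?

Let Aᵢ (for 1 ≤ i ≤ 5) be the placements that put person i in their forbidden rack. Any j of these fix j positions, leaving (7−j)! ways to fill the rest, and there are C(5,j) ways to pick which j.
By inclusion–exclusion, the number of valid placements is Σ_{j=0}^{5} (−1)^j C(5,j)·(7−j)!.
Computing: 5040 − 3600 + 1200 − 240 + 30 − 2 = 2428.

2428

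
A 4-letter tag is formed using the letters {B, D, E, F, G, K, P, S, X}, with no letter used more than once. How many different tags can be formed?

This is a permutation of 4 out of 9: P(9,4) = 9!/5!.
That product is 9 × 8 × 7 × 6 = 3024.

3024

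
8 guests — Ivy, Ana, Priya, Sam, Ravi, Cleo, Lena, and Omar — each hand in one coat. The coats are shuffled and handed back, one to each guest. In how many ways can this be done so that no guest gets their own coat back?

This is the derangement count D_8: permutations of 8 items with no fixed point.
By inclusion–exclusion this is Σ_{j=0}^{8} (−1)^j C(8,j)·(8−j)!.
Computing: 40320 − 40320 + 20160 − 6720 + 1680 − 336 + 56 − 8 + 1 = 14833.

14833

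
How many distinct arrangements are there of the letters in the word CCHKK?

CCHKK has 5 letters with C appearing twice and K appearing twice.
Dividing 5! = 120 by 2!·2! = 4 for the repeated letters gives 30.

30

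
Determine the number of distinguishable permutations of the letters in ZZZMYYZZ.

168

The 8 letters of ZZZMYYZZ have repeats: Y appearing twice and Z appearing 5 times.
Dividing 8! = 40320 by 5!·2! = 240 for the repeated letters gives 168.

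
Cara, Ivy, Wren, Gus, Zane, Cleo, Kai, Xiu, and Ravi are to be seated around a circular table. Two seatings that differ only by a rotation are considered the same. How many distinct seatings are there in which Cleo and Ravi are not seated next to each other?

30240

All circular seatings of 9 people number (8)! = 40320.
Seatings with Cleo beside Ravi: treat them as a block with 2 internal orders, giving 2 × (7)! = 10080.
Subtracting, 40320 − 10080 = 30240.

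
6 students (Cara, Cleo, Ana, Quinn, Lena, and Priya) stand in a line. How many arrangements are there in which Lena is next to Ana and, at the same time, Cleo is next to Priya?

96

Treat {Lena,Ana} as one block (2 orders) and {Cleo,Priya} as another (2 orders).
That leaves 4 units to arrange: 2 × 2 × 4! = 4 × 24 = 96.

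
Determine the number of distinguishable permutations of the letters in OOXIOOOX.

The 8 letters of OOXIOOOX have repeats: O appearing 5 times and X appearing twice.
The number of distinct arrangements is 8!/(5!·2!) = 40320/240 = 168.

168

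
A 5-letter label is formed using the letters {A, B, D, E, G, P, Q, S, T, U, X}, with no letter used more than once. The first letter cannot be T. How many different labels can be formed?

The first letter has 11−1 = 10 choices (anything except T).
The remaining 4 letters are filled from the other 10 symbols without repetition: 10 × 9 × 8 × 7 = 5040.
Total: 10 × 5040 = 50400.

50400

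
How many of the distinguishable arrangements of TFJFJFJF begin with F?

140

Fix F in the first position and arrange the remaining 7 letters.
Those 7 letters have F appearing 3 times and J appearing 3 times, giving (7)!/(3!·3!) = 140.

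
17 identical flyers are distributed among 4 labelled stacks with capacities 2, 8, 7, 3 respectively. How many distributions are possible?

19

By stars and bars, unrestricted non-negative solutions to x_1+…+x_4 = 17 number C(17+3,3) = 1140.
Subtract solutions that violate a single cap (substitute x_i' = x_i − (cap_i+1)): x_1 ≥ 3 gives C(17,3) = 680; x_2 ≥ 9 gives C(11,3) = 165; x_3 ≥ 8 gives C(12,3) = 220; x_4 ≥ 4 gives C(16,3) = 560. Together 1625.
Add back pairs where two caps are both exceeded: 56 + 84 + 286 + 1 + 35 + 56 = 518.
Subtract triples: 0 + 4 + 10 + 0 = 14.
By inclusion–exclusion the count is 1140 − 1625 + 518 − 14 = 19.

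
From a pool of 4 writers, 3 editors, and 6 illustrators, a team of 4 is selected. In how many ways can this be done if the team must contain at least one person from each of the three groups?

Total 4-person selections from all 13: C(13,4) = 715.
Subtract selections that omit an entire group: no writers → C(9,4) = 126; no editors → C(10,4) = 210; no illustrators → C(7,4) = 35.
Add back selections omitting two groups (i.e. drawn from a single group): C(4,4) + C(3,4) + C(6,4) = 16.
By inclusion–exclusion: 715 − 371 + 16 = 360.

360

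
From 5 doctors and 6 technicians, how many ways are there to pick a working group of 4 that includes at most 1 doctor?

115

Split by how many doctors are chosen (0 through 1).
Sum: C(5,0)·C(6,4) + C(5,1)·C(6,3) = 15 + 100 = 115.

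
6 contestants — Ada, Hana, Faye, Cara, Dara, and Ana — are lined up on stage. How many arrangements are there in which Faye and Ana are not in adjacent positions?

480

There are 6! = 720 arrangements in all. If Faye and Ana are adjacent, merging them into one block gives 2·(5)! = 240 arrangements.
So 720 − 240 = 480 arrangements keep them apart.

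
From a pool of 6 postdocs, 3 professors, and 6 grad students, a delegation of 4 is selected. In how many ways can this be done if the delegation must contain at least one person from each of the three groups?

Total 4-person selections from all 15: C(15,4) = 1365.
Selections missing a whole group: no postdocs → C(9,4) = 126; no professors → C(12,4) = 495; no grad students → C(9,4) = 126.
Add back selections omitting two groups (i.e. drawn from a single group): C(6,4) + C(3,4) + C(6,4) = 30.
By inclusion–exclusion: 1365 − 747 + 30 = 648.

648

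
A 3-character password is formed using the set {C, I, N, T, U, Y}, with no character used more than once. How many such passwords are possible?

This is a permutation of 3 out of 6: P(6,3) = 6!/3!.
That product is 6 × 5 × 4 = 120.

120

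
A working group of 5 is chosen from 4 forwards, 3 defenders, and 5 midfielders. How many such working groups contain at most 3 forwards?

784

Split by how many forwards are chosen (0 through 3).
Sum: C(4,0)·C(8,5) + C(4,1)·C(8,4) + C(4,2)·C(8,3) + C(4,3)·C(8,2) = 56 + 280 + 336 + 112 = 784.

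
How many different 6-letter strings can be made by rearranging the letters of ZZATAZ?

The 6 letters of ZZATAZ have repeats: A appearing twice and Z appearing 3 times.
So there are 6! / (3!·2!) = 60 distinguishable arrangements.

60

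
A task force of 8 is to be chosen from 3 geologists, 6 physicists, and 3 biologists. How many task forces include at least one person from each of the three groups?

Total 8-person selections from all 12: C(12,8) = 495.
Subtract selections that omit an entire group: no geologists → C(9,8) = 9; no physicists → C(6,8) = 0; no biologists → C(9,8) = 9.
Add back selections omitting two groups (i.e. drawn from a single group): C(3,8) + C(6,8) + C(3,8) = 0.
By inclusion–exclusion: 495 − 18 + 0 = 477.

477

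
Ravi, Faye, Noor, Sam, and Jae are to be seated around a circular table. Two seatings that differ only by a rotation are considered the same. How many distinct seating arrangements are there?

Seat Ravi anywhere (absorbing the rotational symmetry), then permute the other 4: (4)! = 24.

24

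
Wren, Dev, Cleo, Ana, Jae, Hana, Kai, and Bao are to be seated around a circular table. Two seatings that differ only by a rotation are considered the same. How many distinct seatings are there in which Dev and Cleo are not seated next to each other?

3600

All circular seatings of 8 people number (7)! = 5040.
Those with Dev next to Cleo: fuse the pair into one unit and seat 7 units around a circle — 2·(6)! = 1440.
Subtracting, 5040 − 1440 = 3600.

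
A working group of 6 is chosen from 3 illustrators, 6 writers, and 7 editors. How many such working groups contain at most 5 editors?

Split by how many editors are chosen (0 through 5).
Sum: C(7,0)·C(9,6) + C(7,1)·C(9,5) + C(7,2)·C(9,4) + C(7,3)·C(9,3) + C(7,4)·C(9,2) + C(7,5)·C(9,1) = 84 + 882 + 2646 + 2940 + 1260 + 189 = 8001.

8001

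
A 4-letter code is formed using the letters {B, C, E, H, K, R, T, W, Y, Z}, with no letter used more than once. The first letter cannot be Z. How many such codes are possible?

4536

The first letter has 10−1 = 9 choices (anything except Z).
The remaining 3 letters are filled from the other 9 symbols without repetition: 9 × 8 × 7 = 504.
Total: 9 × 504 = 4536.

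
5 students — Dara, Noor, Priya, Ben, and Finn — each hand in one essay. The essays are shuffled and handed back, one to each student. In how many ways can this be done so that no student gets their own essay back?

44

Count assignments avoiding every fixed point. For any j of the 5 students fixed to their own essay, the other 5−j can be arranged in (5−j)! ways.
By inclusion–exclusion this is Σ_{j=0}^{5} (−1)^j C(5,j)·(5−j)!.
Computing: 120 − 120 + 60 − 20 + 5 − 1 = 44.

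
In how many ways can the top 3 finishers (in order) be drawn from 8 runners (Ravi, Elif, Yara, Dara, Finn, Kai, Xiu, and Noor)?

This is an ordered selection of 3 from 8: P(8,3).
That gives 8 × 7 × 6 = 336.

336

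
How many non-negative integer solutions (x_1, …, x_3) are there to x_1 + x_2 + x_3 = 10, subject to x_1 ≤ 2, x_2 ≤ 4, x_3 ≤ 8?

Ignoring the caps, the number of non-negative solutions to x_1+…+x_3 = 10 is C(12,2) = 66.
Subtract solutions that violate a single cap (substitute x_i' = x_i − (cap_i+1)): x_1 ≥ 3 gives C(9,2) = 36; x_2 ≥ 5 gives C(7,2) = 21; x_3 ≥ 9 gives C(3,2) = 3. Together 60.
Add back pairs where two caps are both exceeded: 6 + 0 + 0 = 6.
By inclusion–exclusion the count is 66 − 60 + 6 = 12.

12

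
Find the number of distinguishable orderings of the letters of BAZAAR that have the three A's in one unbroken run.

Treat the 3 copies of A as a single block. The multiset to arrange is then {AAA, B, R, Z}, 4 items in all.
All 4 items are distinct, so there are (4)! = 24 arrangements.

24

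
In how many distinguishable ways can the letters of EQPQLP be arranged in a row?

180

The 6 letters of EQPQLP have repeats: P appearing twice and Q appearing twice.
Dividing 6! = 720 by 2!·2! = 4 for the repeated letters gives 180.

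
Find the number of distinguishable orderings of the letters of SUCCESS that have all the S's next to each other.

60

Treat the 3 copies of S as a single block. The multiset to arrange is then {SSS, C, C, E, U}, 5 items in all.
That gives (5)!/(2!) = 60 arrangements.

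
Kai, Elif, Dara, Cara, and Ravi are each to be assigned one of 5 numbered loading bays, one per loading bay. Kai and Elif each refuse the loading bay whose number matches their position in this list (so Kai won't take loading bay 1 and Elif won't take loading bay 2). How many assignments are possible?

Let Aᵢ (for i ∈ {1, 2}) be the placements that put person i in their forbidden loading bay. Any j of these fix j positions, leaving (5−j)! ways to fill the rest, and there are C(2,j) ways to pick which j.
By inclusion–exclusion, the number of valid placements is Σ_{j=0}^{2} (−1)^j C(2,j)·(5−j)!.
Computing: 120 − 48 + 6 = 78.

78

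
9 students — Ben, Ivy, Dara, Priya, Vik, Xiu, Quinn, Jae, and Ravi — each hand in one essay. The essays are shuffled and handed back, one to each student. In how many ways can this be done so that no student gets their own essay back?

Let Aᵢ be the assignments in which student i gets their own essay. We want the size of the complement of A₁∪…∪A_9.
By inclusion–exclusion this is Σ_{j=0}^{9} (−1)^j C(9,j)·(9−j)!.
Computing: 362880 − 362880 + 181440 − 60480 + 15120 − 3024 + 504 − 72 + 9 − 1 = 133496.

133496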